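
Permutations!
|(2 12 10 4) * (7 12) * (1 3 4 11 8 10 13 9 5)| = |(1 3 4 2 7 12 13 9 5)(8 10 11)| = 9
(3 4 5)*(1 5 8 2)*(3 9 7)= [0, 5, 1, 4, 8, 9, 6, 3, 2, 7]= (1 5 9 7 3 4 8 2)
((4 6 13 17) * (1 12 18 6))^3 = ((1 12 18 6 13 17 4))^3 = (1 6 4 18 17 12 13)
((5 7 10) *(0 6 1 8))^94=((0 6 1 8)(5 7 10))^94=(0 1)(5 7 10)(6 8)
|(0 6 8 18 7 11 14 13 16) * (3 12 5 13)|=12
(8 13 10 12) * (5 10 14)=(5 10 12 8 13 14)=[0, 1, 2, 3, 4, 10, 6, 7, 13, 9, 12, 11, 8, 14, 5]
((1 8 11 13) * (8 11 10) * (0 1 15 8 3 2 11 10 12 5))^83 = ((0 1 10 3 2 11 13 15 8 12 5))^83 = (0 13 1 15 10 8 3 12 2 5 11)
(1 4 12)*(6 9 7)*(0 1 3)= (0 1 4 12 3)(6 9 7)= [1, 4, 2, 0, 12, 5, 9, 6, 8, 7, 10, 11, 3]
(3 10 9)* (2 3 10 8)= [0, 1, 3, 8, 4, 5, 6, 7, 2, 10, 9]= (2 3 8)(9 10)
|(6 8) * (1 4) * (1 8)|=4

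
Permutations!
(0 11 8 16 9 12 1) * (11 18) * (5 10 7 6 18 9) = (0 9 12 1)(5 10 7 6 18 11 8 16) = [9, 0, 2, 3, 4, 10, 18, 6, 16, 12, 7, 8, 1, 13, 14, 15, 5, 17, 11]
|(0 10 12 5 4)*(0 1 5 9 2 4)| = |(0 10 12 9 2 4 1 5)| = 8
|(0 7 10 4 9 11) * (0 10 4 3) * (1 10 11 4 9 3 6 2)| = |(11)(0 7 9 4 3)(1 10 6 2)| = 20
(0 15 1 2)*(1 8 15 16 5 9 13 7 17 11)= (0 16 5 9 13 7 17 11 1 2)(8 15)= [16, 2, 0, 3, 4, 9, 6, 17, 15, 13, 10, 1, 12, 7, 14, 8, 5, 11]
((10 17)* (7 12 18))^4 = (7 12 18)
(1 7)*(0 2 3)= (0 2 3)(1 7)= [2, 7, 3, 0, 4, 5, 6, 1]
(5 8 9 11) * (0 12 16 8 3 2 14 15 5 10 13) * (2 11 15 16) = [12, 1, 14, 11, 4, 3, 6, 7, 9, 15, 13, 10, 2, 0, 16, 5, 8] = (0 12 2 14 16 8 9 15 5 3 11 10 13)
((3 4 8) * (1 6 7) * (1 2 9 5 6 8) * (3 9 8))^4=(1 3 4)(2 6 9)(5 8 7)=((1 3 4)(2 8 9 5 6 7))^4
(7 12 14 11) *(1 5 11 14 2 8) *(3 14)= (1 5 11 7 12 2 8)(3 14)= [0, 5, 8, 14, 4, 11, 6, 12, 1, 9, 10, 7, 2, 13, 3]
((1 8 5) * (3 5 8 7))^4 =((8)(1 7 3 5))^4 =(8)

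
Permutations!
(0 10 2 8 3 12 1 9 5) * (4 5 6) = (0 10 2 8 3 12 1 9 6 4 5) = [10, 9, 8, 12, 5, 0, 4, 7, 3, 6, 2, 11, 1]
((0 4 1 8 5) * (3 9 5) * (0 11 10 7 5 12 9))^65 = (5 11 10 7)(9 12)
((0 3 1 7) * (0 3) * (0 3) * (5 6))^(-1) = (0 7 1 3)(5 6)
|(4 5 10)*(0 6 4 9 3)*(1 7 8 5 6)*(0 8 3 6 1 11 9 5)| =18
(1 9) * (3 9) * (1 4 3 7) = (1 7)(3 9 4) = [0, 7, 2, 9, 3, 5, 6, 1, 8, 4]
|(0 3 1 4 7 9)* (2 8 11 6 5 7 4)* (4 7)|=11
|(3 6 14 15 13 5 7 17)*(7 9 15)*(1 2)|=20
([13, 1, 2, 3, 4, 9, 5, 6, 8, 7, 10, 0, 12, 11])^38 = [11, 1, 2, 3, 4, 7, 9, 5, 8, 6, 10, 13, 12, 0]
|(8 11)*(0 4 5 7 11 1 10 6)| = |(0 4 5 7 11 8 1 10 6)| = 9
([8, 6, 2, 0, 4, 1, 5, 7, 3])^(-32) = (0 8 3)(1 6 5)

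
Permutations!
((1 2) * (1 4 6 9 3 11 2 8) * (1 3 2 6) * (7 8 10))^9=((1 10 7 8 3 11 6 9 2 4))^9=(1 4 2 9 6 11 3 8 7 10)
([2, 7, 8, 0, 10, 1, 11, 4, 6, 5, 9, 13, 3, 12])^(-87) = (0 2 8 6 11 13 12 3)(1 10)(4 5)(7 9)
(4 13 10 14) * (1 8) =[0, 8, 2, 3, 13, 5, 6, 7, 1, 9, 14, 11, 12, 10, 4] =(1 8)(4 13 10 14)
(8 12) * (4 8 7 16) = [0, 1, 2, 3, 8, 5, 6, 16, 12, 9, 10, 11, 7, 13, 14, 15, 4] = (4 8 12 7 16)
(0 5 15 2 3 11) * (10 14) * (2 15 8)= (15)(0 5 8 2 3 11)(10 14)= [5, 1, 3, 11, 4, 8, 6, 7, 2, 9, 14, 0, 12, 13, 10, 15]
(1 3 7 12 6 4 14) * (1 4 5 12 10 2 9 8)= (1 3 7 10 2 9 8)(4 14)(5 12 6)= [0, 3, 9, 7, 14, 12, 5, 10, 1, 8, 2, 11, 6, 13, 4]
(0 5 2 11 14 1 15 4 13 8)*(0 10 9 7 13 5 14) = (0 14 1 15 4 5 2 11)(7 13 8 10 9) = [14, 15, 11, 3, 5, 2, 6, 13, 10, 7, 9, 0, 12, 8, 1, 4]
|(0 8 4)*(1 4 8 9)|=|(0 9 1 4)|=4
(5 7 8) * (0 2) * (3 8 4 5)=(0 2)(3 8)(4 5 7)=[2, 1, 0, 8, 5, 7, 6, 4, 3]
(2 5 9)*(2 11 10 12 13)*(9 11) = [0, 1, 5, 3, 4, 11, 6, 7, 8, 9, 12, 10, 13, 2] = (2 5 11 10 12 13)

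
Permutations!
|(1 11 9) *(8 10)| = 6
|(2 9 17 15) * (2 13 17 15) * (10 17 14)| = |(2 9 15 13 14 10 17)| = 7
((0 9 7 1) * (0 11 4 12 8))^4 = ((0 9 7 1 11 4 12 8))^4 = (0 11)(1 8)(4 9)(7 12)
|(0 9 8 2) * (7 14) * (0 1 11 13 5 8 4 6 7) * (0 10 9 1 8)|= 30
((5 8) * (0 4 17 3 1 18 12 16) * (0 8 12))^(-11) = (0 4 17 3 1 18)(5 12 16 8)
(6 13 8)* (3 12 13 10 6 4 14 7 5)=[0, 1, 2, 12, 14, 3, 10, 5, 4, 9, 6, 11, 13, 8, 7]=(3 12 13 8 4 14 7 5)(6 10)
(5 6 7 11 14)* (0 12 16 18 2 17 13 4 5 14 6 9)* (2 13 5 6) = [12, 1, 17, 3, 6, 9, 7, 11, 8, 0, 10, 2, 16, 4, 14, 15, 18, 5, 13] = (0 12 16 18 13 4 6 7 11 2 17 5 9)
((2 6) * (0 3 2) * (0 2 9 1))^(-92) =((0 3 9 1)(2 6))^(-92) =(9)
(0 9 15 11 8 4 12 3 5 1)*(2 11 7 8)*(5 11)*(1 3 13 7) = (0 9 15 1)(2 5 3 11)(4 12 13 7 8) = [9, 0, 5, 11, 12, 3, 6, 8, 4, 15, 10, 2, 13, 7, 14, 1]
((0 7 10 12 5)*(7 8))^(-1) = (0 5 12 10 7 8)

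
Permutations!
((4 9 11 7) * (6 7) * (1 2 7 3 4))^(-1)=(1 7 2)(3 6 11 9 4)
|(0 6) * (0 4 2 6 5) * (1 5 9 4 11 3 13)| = 10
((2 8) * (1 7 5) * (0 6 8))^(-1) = ((0 6 8 2)(1 7 5))^(-1) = (0 2 8 6)(1 5 7)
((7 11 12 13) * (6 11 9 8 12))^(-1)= ((6 11)(7 9 8 12 13))^(-1)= (6 11)(7 13 12 8 9)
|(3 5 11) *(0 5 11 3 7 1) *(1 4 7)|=10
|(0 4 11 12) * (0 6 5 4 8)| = 10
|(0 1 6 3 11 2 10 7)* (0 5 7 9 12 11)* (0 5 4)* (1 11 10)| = 9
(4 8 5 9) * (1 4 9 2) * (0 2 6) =(9)(0 2 1 4 8 5 6) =[2, 4, 1, 3, 8, 6, 0, 7, 5, 9]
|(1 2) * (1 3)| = 3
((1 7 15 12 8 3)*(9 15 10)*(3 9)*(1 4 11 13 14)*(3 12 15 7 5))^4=(15)(1 11 5 13 3 14 4)(7 9 8 12 10)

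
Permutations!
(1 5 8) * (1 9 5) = [0, 1, 2, 3, 4, 8, 6, 7, 9, 5] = (5 8 9)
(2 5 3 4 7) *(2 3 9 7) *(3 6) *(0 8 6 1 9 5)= (0 8 6 3 4 2)(1 9 7)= [8, 9, 0, 4, 2, 5, 3, 1, 6, 7]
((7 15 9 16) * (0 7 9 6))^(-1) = (0 6 15 7)(9 16)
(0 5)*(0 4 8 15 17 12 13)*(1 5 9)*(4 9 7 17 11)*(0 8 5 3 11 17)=(0 7)(1 3 11 4 5 9)(8 15 17 12 13)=[7, 3, 2, 11, 5, 9, 6, 0, 15, 1, 10, 4, 13, 8, 14, 17, 16, 12]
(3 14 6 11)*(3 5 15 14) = [0, 1, 2, 3, 4, 15, 11, 7, 8, 9, 10, 5, 12, 13, 6, 14] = (5 15 14 6 11)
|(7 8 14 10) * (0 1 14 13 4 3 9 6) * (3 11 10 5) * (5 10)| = 13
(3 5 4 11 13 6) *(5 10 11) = (3 10 11 13 6)(4 5) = [0, 1, 2, 10, 5, 4, 3, 7, 8, 9, 11, 13, 12, 6]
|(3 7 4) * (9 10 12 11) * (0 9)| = 15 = |(0 9 10 12 11)(3 7 4)|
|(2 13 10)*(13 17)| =|(2 17 13 10)| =4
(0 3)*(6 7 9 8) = [3, 1, 2, 0, 4, 5, 7, 9, 6, 8] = (0 3)(6 7 9 8)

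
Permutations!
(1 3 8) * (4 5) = (1 3 8)(4 5) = [0, 3, 2, 8, 5, 4, 6, 7, 1]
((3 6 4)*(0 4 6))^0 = ((6)(0 4 3))^0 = (6)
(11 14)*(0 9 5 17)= (0 9 5 17)(11 14)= [9, 1, 2, 3, 4, 17, 6, 7, 8, 5, 10, 14, 12, 13, 11, 15, 16, 0]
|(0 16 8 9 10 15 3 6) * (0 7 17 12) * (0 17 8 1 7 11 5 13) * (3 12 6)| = |(0 16 1 7 8 9 10 15 12 17 6 11 5 13)| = 14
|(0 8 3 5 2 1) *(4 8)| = 7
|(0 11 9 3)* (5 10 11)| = 6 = |(0 5 10 11 9 3)|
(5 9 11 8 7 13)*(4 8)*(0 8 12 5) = (0 8 7 13)(4 12 5 9 11) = [8, 1, 2, 3, 12, 9, 6, 13, 7, 11, 10, 4, 5, 0]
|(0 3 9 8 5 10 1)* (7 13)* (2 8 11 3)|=6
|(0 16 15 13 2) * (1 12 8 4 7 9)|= |(0 16 15 13 2)(1 12 8 4 7 9)|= 30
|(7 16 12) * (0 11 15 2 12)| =|(0 11 15 2 12 7 16)| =7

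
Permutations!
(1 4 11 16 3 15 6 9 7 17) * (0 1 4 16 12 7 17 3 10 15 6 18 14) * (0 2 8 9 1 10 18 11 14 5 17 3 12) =(0 10 15 11)(1 16 18 5 17 4 14 2 8 9 3 6)(7 12) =[10, 16, 8, 6, 14, 17, 1, 12, 9, 3, 15, 0, 7, 13, 2, 11, 18, 4, 5]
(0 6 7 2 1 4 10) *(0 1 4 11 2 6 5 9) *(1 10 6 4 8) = (0 5 9)(1 11 2 8)(4 6 7) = [5, 11, 8, 3, 6, 9, 7, 4, 1, 0, 10, 2]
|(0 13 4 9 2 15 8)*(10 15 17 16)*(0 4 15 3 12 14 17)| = 42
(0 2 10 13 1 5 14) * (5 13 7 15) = (0 2 10 7 15 5 14)(1 13) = [2, 13, 10, 3, 4, 14, 6, 15, 8, 9, 7, 11, 12, 1, 0, 5]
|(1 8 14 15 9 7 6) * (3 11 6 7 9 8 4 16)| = 6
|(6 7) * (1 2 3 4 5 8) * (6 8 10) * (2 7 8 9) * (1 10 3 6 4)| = 10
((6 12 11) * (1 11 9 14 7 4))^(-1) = (1 4 7 14 9 12 6 11)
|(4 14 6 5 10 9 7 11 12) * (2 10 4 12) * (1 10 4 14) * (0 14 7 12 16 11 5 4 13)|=|(0 14 6 4 1 10 9 12 16 11 2 13)(5 7)|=12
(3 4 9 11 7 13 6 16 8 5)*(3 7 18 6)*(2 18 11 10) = (2 18 6 16 8 5 7 13 3 4 9 10) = [0, 1, 18, 4, 9, 7, 16, 13, 5, 10, 2, 11, 12, 3, 14, 15, 8, 17, 6]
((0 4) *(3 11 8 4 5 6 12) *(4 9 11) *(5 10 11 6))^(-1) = ((0 10 11 8 9 6 12 3 4))^(-1) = (0 4 3 12 6 9 8 11 10)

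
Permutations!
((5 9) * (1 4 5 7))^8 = (1 9 4 7 5) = ((1 4 5 9 7))^8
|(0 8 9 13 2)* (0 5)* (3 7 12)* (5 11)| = |(0 8 9 13 2 11 5)(3 7 12)| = 21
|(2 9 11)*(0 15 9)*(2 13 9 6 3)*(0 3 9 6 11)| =6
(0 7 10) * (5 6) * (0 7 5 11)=[5, 1, 2, 3, 4, 6, 11, 10, 8, 9, 7, 0]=(0 5 6 11)(7 10)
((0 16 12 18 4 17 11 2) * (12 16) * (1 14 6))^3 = ((0 12 18 4 17 11 2)(1 14 6))^3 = (0 4 2 18 11 12 17)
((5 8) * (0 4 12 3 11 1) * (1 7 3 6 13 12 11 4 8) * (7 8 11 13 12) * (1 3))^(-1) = (0 1 7 13 4 3 5 8 11)(6 12)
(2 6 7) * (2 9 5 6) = (5 6 7 9) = [0, 1, 2, 3, 4, 6, 7, 9, 8, 5]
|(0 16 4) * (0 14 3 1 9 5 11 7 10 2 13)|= 13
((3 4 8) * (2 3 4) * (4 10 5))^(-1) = ((2 3)(4 8 10 5))^(-1) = (2 3)(4 5 10 8)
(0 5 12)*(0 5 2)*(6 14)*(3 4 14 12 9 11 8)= (0 2)(3 4 14 6 12 5 9 11 8)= [2, 1, 0, 4, 14, 9, 12, 7, 3, 11, 10, 8, 5, 13, 6]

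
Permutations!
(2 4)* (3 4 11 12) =[0, 1, 11, 4, 2, 5, 6, 7, 8, 9, 10, 12, 3] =(2 11 12 3 4)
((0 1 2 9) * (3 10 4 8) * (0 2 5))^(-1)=(0 5 1)(2 9)(3 8 4 10)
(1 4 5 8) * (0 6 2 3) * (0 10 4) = (0 6 2 3 10 4 5 8 1) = [6, 0, 3, 10, 5, 8, 2, 7, 1, 9, 4]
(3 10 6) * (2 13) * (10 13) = (2 10 6 3 13) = [0, 1, 10, 13, 4, 5, 3, 7, 8, 9, 6, 11, 12, 2]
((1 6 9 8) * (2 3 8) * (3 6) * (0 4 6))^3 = ((0 4 6 9 2)(1 3 8))^3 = (0 9 4 2 6)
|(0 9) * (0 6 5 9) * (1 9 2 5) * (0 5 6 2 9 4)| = |(0 5 9 2 6 1 4)| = 7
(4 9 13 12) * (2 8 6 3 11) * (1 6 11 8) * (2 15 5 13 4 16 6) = (1 2)(3 8 11 15 5 13 12 16 6)(4 9) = [0, 2, 1, 8, 9, 13, 3, 7, 11, 4, 10, 15, 16, 12, 14, 5, 6]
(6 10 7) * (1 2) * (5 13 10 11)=(1 2)(5 13 10 7 6 11)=[0, 2, 1, 3, 4, 13, 11, 6, 8, 9, 7, 5, 12, 10]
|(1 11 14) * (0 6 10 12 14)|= |(0 6 10 12 14 1 11)|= 7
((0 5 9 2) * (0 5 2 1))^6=(0 2 5 9 1)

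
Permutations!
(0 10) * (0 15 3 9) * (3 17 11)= (0 10 15 17 11 3 9)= [10, 1, 2, 9, 4, 5, 6, 7, 8, 0, 15, 3, 12, 13, 14, 17, 16, 11]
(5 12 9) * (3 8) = [0, 1, 2, 8, 4, 12, 6, 7, 3, 5, 10, 11, 9] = (3 8)(5 12 9)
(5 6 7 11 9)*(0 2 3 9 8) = (0 2 3 9 5 6 7 11 8) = [2, 1, 3, 9, 4, 6, 7, 11, 0, 5, 10, 8]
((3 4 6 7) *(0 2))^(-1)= ((0 2)(3 4 6 7))^(-1)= (0 2)(3 7 6 4)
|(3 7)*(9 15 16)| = |(3 7)(9 15 16)| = 6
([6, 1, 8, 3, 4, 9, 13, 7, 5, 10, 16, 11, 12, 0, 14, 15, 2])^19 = (0 6 13)(2 8 5 9 10 16)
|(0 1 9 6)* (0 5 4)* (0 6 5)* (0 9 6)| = |(0 1 6 9 5 4)| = 6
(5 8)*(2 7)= (2 7)(5 8)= [0, 1, 7, 3, 4, 8, 6, 2, 5]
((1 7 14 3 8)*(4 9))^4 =(1 8 3 14 7)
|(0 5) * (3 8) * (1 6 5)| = 4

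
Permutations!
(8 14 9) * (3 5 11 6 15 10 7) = [0, 1, 2, 5, 4, 11, 15, 3, 14, 8, 7, 6, 12, 13, 9, 10] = (3 5 11 6 15 10 7)(8 14 9)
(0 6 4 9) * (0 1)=(0 6 4 9 1)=[6, 0, 2, 3, 9, 5, 4, 7, 8, 1]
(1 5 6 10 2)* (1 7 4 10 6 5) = (2 7 4 10) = [0, 1, 7, 3, 10, 5, 6, 4, 8, 9, 2]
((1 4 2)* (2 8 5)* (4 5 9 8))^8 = (9)(1 2 5)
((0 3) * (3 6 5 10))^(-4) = ((0 6 5 10 3))^(-4) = (0 6 5 10 3)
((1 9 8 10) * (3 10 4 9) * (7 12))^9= (7 12)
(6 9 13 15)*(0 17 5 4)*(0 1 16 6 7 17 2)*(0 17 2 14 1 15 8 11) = (0 14 1 16 6 9 13 8 11)(2 17 5 4 15 7) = [14, 16, 17, 3, 15, 4, 9, 2, 11, 13, 10, 0, 12, 8, 1, 7, 6, 5]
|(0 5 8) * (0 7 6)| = |(0 5 8 7 6)| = 5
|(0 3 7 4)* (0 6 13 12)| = 7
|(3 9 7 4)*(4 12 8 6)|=|(3 9 7 12 8 6 4)|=7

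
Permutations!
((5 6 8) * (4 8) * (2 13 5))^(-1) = ((2 13 5 6 4 8))^(-1) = (2 8 4 6 5 13)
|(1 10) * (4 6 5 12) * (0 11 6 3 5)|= 12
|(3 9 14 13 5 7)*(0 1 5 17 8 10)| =|(0 1 5 7 3 9 14 13 17 8 10)| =11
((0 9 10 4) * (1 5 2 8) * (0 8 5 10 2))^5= (0 9 2 5)(1 10 4 8)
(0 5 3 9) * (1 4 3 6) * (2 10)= (0 5 6 1 4 3 9)(2 10)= [5, 4, 10, 9, 3, 6, 1, 7, 8, 0, 2]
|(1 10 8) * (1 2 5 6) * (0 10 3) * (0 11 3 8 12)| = |(0 10 12)(1 8 2 5 6)(3 11)| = 30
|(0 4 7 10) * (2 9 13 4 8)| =|(0 8 2 9 13 4 7 10)| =8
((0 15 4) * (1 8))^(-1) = ((0 15 4)(1 8))^(-1) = (0 4 15)(1 8)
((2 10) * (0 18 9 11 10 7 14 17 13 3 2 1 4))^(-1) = ((0 18 9 11 10 1 4)(2 7 14 17 13 3))^(-1) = (0 4 1 10 11 9 18)(2 3 13 17 14 7)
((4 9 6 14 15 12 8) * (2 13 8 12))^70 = (2 14 9 8)(4 13 15 6)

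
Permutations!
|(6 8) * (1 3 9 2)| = |(1 3 9 2)(6 8)| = 4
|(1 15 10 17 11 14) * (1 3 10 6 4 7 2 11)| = 11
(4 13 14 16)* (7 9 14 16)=(4 13 16)(7 9 14)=[0, 1, 2, 3, 13, 5, 6, 9, 8, 14, 10, 11, 12, 16, 7, 15, 4]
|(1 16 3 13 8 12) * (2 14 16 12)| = 6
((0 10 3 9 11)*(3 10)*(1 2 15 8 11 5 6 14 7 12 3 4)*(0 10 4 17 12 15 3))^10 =(0 17 12)(1 11 7 5 2 10 15 6 3 4 8 14 9) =((0 17 12)(1 2 3 9 5 6 14 7 15 8 11 10 4))^10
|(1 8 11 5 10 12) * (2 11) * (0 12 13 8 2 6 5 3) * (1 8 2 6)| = 11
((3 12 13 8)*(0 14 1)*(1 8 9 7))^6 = (0 9 3)(1 13 8)(7 12 14)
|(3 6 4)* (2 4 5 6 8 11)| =|(2 4 3 8 11)(5 6)| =10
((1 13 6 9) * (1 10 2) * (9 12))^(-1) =(1 2 10 9 12 6 13)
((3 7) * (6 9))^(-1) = ((3 7)(6 9))^(-1) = (3 7)(6 9)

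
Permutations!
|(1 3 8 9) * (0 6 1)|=6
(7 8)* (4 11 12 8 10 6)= (4 11 12 8 7 10 6)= [0, 1, 2, 3, 11, 5, 4, 10, 7, 9, 6, 12, 8]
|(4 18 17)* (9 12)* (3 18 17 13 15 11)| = 10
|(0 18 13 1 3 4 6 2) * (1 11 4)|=|(0 18 13 11 4 6 2)(1 3)|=14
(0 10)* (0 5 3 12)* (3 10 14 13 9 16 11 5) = [14, 1, 2, 12, 4, 10, 6, 7, 8, 16, 3, 5, 0, 9, 13, 15, 11] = (0 14 13 9 16 11 5 10 3 12)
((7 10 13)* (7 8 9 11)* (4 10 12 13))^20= ((4 10)(7 12 13 8 9 11))^20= (7 13 9)(8 11 12)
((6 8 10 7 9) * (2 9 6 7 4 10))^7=(2 7 8 9 6)(4 10)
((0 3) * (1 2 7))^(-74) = ((0 3)(1 2 7))^(-74) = (1 2 7)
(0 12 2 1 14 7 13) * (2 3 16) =[12, 14, 1, 16, 4, 5, 6, 13, 8, 9, 10, 11, 3, 0, 7, 15, 2] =(0 12 3 16 2 1 14 7 13)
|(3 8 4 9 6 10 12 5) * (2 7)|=|(2 7)(3 8 4 9 6 10 12 5)|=8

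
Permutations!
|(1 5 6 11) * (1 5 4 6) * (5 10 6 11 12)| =7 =|(1 4 11 10 6 12 5)|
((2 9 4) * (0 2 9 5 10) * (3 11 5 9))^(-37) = (0 4 5 2 3 10 9 11)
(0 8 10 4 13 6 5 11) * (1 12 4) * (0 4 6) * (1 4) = (0 8 10 4 13)(1 12 6 5 11) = [8, 12, 2, 3, 13, 11, 5, 7, 10, 9, 4, 1, 6, 0]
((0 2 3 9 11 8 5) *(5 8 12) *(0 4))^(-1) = ((0 2 3 9 11 12 5 4))^(-1) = (0 4 5 12 11 9 3 2)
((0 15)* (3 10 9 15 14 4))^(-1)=(0 15 9 10 3 4 14)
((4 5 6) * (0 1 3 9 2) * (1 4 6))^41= (0 2 9 3 1 5 4)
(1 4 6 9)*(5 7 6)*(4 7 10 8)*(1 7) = (4 5 10 8)(6 9 7) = [0, 1, 2, 3, 5, 10, 9, 6, 4, 7, 8]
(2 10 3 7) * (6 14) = (2 10 3 7)(6 14) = [0, 1, 10, 7, 4, 5, 14, 2, 8, 9, 3, 11, 12, 13, 6]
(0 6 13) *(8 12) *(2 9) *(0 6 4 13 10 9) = [4, 1, 0, 3, 13, 5, 10, 7, 12, 2, 9, 11, 8, 6] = (0 4 13 6 10 9 2)(8 12)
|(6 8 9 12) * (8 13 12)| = |(6 13 12)(8 9)| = 6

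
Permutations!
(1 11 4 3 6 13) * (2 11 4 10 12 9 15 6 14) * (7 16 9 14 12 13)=(1 4 3 12 14 2 11 10 13)(6 7 16 9 15)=[0, 4, 11, 12, 3, 5, 7, 16, 8, 15, 13, 10, 14, 1, 2, 6, 9]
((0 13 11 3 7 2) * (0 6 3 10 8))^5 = ((0 13 11 10 8)(2 6 3 7))^5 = (13)(2 6 3 7)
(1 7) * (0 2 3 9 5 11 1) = [2, 7, 3, 9, 4, 11, 6, 0, 8, 5, 10, 1] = (0 2 3 9 5 11 1 7)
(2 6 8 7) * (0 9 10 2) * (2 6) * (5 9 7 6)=[7, 1, 2, 3, 4, 9, 8, 0, 6, 10, 5]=(0 7)(5 9 10)(6 8)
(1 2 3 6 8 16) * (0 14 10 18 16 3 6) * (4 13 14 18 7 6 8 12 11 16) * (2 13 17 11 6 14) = [18, 13, 8, 0, 17, 5, 12, 14, 3, 9, 7, 16, 6, 2, 10, 15, 1, 11, 4] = (0 18 4 17 11 16 1 13 2 8 3)(6 12)(7 14 10)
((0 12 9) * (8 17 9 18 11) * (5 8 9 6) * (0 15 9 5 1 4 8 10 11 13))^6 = ((0 12 18 13)(1 4 8 17 6)(5 10 11)(9 15))^6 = (0 18)(1 4 8 17 6)(12 13)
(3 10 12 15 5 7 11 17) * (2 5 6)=(2 5 7 11 17 3 10 12 15 6)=[0, 1, 5, 10, 4, 7, 2, 11, 8, 9, 12, 17, 15, 13, 14, 6, 16, 3]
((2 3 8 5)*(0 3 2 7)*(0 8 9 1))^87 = (0 1 9 3)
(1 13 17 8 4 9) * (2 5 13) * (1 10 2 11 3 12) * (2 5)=(1 11 3 12)(4 9 10 5 13 17 8)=[0, 11, 2, 12, 9, 13, 6, 7, 4, 10, 5, 3, 1, 17, 14, 15, 16, 8]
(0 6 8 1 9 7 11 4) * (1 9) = (0 6 8 9 7 11 4) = [6, 1, 2, 3, 0, 5, 8, 11, 9, 7, 10, 4]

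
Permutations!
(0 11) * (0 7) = (0 11 7) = [11, 1, 2, 3, 4, 5, 6, 0, 8, 9, 10, 7]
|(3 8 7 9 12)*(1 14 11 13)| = |(1 14 11 13)(3 8 7 9 12)| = 20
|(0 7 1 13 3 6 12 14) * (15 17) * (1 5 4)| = 10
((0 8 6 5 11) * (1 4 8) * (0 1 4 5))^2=(0 8)(1 11 5)(4 6)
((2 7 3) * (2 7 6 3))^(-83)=(2 6 3 7)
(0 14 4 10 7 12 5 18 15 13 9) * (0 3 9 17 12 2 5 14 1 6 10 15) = (0 1 6 10 7 2 5 18)(3 9)(4 15 13 17 12 14) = [1, 6, 5, 9, 15, 18, 10, 2, 8, 3, 7, 11, 14, 17, 4, 13, 16, 12, 0]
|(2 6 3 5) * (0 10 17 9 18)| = 20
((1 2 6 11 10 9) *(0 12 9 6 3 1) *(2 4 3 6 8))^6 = (12)(2 6 11 10 8)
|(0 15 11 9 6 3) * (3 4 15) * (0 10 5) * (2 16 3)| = |(0 2 16 3 10 5)(4 15 11 9 6)| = 30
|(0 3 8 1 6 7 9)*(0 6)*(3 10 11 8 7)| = |(0 10 11 8 1)(3 7 9 6)| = 20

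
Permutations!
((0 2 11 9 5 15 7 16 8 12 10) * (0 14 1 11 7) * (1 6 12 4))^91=((0 2 7 16 8 4 1 11 9 5 15)(6 12 10 14))^91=(0 16 1 5 2 8 11 15 7 4 9)(6 14 10 12)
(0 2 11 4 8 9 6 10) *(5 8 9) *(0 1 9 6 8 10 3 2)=(1 9 8 5 10)(2 11 4 6 3)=[0, 9, 11, 2, 6, 10, 3, 7, 5, 8, 1, 4]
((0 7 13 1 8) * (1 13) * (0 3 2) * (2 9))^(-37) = (13)(0 9 8 7 2 3 1)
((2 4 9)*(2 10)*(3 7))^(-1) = ((2 4 9 10)(3 7))^(-1) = (2 10 9 4)(3 7)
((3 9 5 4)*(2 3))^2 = (2 9 4 3 5)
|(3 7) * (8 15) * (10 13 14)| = |(3 7)(8 15)(10 13 14)| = 6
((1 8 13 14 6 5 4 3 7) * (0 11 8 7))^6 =(0 5 13)(3 6 8)(4 14 11) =((0 11 8 13 14 6 5 4 3)(1 7))^6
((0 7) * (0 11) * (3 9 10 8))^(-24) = ((0 7 11)(3 9 10 8))^(-24) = (11)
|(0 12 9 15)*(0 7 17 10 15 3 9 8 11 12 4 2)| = 12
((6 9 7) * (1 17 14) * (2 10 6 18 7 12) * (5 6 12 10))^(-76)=(18)(1 14 17)(2 6 10)(5 9 12)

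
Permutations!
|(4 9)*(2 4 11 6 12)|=6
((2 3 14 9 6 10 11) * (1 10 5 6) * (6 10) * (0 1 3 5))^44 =(0 6 1)(3 9 14)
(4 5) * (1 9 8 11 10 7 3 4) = (1 9 8 11 10 7 3 4 5) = [0, 9, 2, 4, 5, 1, 6, 3, 11, 8, 7, 10]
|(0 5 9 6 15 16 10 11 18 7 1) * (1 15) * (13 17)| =|(0 5 9 6 1)(7 15 16 10 11 18)(13 17)| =30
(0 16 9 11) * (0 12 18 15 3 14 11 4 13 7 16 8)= (0 8)(3 14 11 12 18 15)(4 13 7 16 9)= [8, 1, 2, 14, 13, 5, 6, 16, 0, 4, 10, 12, 18, 7, 11, 3, 9, 17, 15]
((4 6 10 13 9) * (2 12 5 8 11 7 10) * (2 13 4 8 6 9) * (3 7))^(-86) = (2 13 6 5 12)(3 8 4 7 11 9 10)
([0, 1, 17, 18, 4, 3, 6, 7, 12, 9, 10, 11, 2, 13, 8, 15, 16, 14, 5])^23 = [0, 1, 8, 5, 4, 18, 6, 7, 17, 9, 10, 11, 14, 13, 2, 15, 16, 12, 3]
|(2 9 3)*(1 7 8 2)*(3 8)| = 3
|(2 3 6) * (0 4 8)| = |(0 4 8)(2 3 6)| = 3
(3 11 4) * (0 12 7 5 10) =(0 12 7 5 10)(3 11 4) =[12, 1, 2, 11, 3, 10, 6, 5, 8, 9, 0, 4, 7]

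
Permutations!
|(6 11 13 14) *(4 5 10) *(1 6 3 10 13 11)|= |(1 6)(3 10 4 5 13 14)|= 6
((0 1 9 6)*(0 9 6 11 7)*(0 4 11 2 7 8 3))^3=((0 1 6 9 2 7 4 11 8 3))^3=(0 9 4 3 6 7 8 1 2 11)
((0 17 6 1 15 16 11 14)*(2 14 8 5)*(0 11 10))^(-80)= (0 15 17 16 6 10 1)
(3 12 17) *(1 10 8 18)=[0, 10, 2, 12, 4, 5, 6, 7, 18, 9, 8, 11, 17, 13, 14, 15, 16, 3, 1]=(1 10 8 18)(3 12 17)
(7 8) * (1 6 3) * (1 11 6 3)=(1 3 11 6)(7 8)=[0, 3, 2, 11, 4, 5, 1, 8, 7, 9, 10, 6]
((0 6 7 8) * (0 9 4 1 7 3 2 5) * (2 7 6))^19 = (0 2 5)(1 9 7 6 4 8 3)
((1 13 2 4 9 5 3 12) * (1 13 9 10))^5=((1 9 5 3 12 13 2 4 10))^5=(1 13 9 2 5 4 3 10 12)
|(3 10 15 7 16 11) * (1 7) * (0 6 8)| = 21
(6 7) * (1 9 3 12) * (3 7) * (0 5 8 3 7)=[5, 9, 2, 12, 4, 8, 7, 6, 3, 0, 10, 11, 1]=(0 5 8 3 12 1 9)(6 7)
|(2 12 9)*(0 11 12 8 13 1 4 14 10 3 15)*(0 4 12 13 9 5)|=|(0 11 13 1 12 5)(2 8 9)(3 15 4 14 10)|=30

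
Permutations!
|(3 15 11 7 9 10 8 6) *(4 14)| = |(3 15 11 7 9 10 8 6)(4 14)| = 8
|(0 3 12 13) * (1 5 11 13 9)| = |(0 3 12 9 1 5 11 13)| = 8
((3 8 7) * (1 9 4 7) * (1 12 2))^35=((1 9 4 7 3 8 12 2))^35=(1 7 12 9 3 2 4 8)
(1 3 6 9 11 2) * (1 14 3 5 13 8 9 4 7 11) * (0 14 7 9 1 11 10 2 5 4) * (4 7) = (0 14 3 6)(1 7 10 2 4 9 11 5 13 8) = [14, 7, 4, 6, 9, 13, 0, 10, 1, 11, 2, 5, 12, 8, 3]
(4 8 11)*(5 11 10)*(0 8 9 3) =(0 8 10 5 11 4 9 3) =[8, 1, 2, 0, 9, 11, 6, 7, 10, 3, 5, 4]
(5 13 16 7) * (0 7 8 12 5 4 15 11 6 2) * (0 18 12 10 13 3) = (0 7 4 15 11 6 2 18 12 5 3)(8 10 13 16) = [7, 1, 18, 0, 15, 3, 2, 4, 10, 9, 13, 6, 5, 16, 14, 11, 8, 17, 12]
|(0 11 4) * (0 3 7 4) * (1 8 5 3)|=|(0 11)(1 8 5 3 7 4)|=6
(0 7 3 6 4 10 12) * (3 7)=(0 3 6 4 10 12)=[3, 1, 2, 6, 10, 5, 4, 7, 8, 9, 12, 11, 0]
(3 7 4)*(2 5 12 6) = (2 5 12 6)(3 7 4) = [0, 1, 5, 7, 3, 12, 2, 4, 8, 9, 10, 11, 6]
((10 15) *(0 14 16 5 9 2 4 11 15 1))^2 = (0 16 9 4 15 1 14 5 2 11 10)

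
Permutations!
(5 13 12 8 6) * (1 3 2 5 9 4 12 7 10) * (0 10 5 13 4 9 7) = (0 10 1 3 2 13)(4 12 8 6 7 5) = [10, 3, 13, 2, 12, 4, 7, 5, 6, 9, 1, 11, 8, 0]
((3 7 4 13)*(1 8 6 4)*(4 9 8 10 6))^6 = (1 13 9)(3 8 10)(4 6 7)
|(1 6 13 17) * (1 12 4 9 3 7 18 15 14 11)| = 13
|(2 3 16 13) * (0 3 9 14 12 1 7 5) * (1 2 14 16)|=30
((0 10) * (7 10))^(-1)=((0 7 10))^(-1)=(0 10 7)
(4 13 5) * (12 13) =[0, 1, 2, 3, 12, 4, 6, 7, 8, 9, 10, 11, 13, 5] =(4 12 13 5)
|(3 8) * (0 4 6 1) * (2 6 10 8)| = 8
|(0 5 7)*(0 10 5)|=3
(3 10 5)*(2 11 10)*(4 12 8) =(2 11 10 5 3)(4 12 8) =[0, 1, 11, 2, 12, 3, 6, 7, 4, 9, 5, 10, 8]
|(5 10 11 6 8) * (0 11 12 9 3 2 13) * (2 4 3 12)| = |(0 11 6 8 5 10 2 13)(3 4)(9 12)| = 8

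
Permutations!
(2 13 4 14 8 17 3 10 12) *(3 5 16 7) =(2 13 4 14 8 17 5 16 7 3 10 12) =[0, 1, 13, 10, 14, 16, 6, 3, 17, 9, 12, 11, 2, 4, 8, 15, 7, 5]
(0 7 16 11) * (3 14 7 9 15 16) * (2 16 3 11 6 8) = (0 9 15 3 14 7 11)(2 16 6 8) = [9, 1, 16, 14, 4, 5, 8, 11, 2, 15, 10, 0, 12, 13, 7, 3, 6]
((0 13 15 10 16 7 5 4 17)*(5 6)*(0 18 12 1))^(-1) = ((0 13 15 10 16 7 6 5 4 17 18 12 1))^(-1) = (0 1 12 18 17 4 5 6 7 16 10 15 13)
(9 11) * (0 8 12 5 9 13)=(0 8 12 5 9 11 13)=[8, 1, 2, 3, 4, 9, 6, 7, 12, 11, 10, 13, 5, 0]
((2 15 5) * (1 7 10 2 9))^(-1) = (1 9 5 15 2 10 7)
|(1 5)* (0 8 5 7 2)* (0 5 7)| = |(0 8 7 2 5 1)| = 6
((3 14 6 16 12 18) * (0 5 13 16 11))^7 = (0 14 12 5 6 18 13 11 3 16)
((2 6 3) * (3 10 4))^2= ((2 6 10 4 3))^2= (2 10 3 6 4)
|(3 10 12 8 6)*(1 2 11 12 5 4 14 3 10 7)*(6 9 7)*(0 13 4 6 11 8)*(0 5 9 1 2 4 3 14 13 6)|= 14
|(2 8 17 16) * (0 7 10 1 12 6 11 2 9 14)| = 13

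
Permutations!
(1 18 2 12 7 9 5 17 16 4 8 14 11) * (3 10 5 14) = (1 18 2 12 7 9 14 11)(3 10 5 17 16 4 8) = [0, 18, 12, 10, 8, 17, 6, 9, 3, 14, 5, 1, 7, 13, 11, 15, 4, 16, 2]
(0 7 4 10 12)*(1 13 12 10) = (0 7 4 1 13 12) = [7, 13, 2, 3, 1, 5, 6, 4, 8, 9, 10, 11, 0, 12]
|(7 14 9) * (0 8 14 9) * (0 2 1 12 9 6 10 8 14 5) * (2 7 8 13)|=|(0 14 7 6 10 13 2 1 12 9 8 5)|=12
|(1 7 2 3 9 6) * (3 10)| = 7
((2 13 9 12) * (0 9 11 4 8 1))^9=((0 9 12 2 13 11 4 8 1))^9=(13)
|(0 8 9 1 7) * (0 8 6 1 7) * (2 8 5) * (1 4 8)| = |(0 6 4 8 9 7 5 2 1)| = 9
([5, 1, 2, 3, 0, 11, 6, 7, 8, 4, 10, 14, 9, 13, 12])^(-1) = [4, 1, 2, 3, 9, 0, 6, 7, 8, 12, 10, 5, 14, 13, 11]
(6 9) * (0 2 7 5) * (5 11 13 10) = (0 2 7 11 13 10 5)(6 9) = [2, 1, 7, 3, 4, 0, 9, 11, 8, 6, 5, 13, 12, 10]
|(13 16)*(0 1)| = 2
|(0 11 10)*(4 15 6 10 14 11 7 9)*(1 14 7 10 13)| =|(0 10)(1 14 11 7 9 4 15 6 13)| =18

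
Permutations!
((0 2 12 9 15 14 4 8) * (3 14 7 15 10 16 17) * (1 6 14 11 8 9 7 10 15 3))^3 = ((0 2 12 7 3 11 8)(1 6 14 4 9 15 10 16 17))^3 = (0 7 8 12 11 2 3)(1 4 10)(6 9 16)(14 15 17)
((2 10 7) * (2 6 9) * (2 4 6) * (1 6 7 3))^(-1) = (1 3 10 2 7 4 9 6)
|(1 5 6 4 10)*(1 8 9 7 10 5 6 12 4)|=12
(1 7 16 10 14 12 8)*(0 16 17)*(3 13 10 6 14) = (0 16 6 14 12 8 1 7 17)(3 13 10) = [16, 7, 2, 13, 4, 5, 14, 17, 1, 9, 3, 11, 8, 10, 12, 15, 6, 0]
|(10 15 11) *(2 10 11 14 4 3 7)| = 7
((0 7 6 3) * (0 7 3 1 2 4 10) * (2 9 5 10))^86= (0 5 1 7)(3 10 9 6)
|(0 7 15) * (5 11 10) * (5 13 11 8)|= |(0 7 15)(5 8)(10 13 11)|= 6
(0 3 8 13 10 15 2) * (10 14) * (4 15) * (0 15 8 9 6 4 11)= [3, 1, 15, 9, 8, 5, 4, 7, 13, 6, 11, 0, 12, 14, 10, 2]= (0 3 9 6 4 8 13 14 10 11)(2 15)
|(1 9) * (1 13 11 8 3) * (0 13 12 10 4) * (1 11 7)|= |(0 13 7 1 9 12 10 4)(3 11 8)|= 24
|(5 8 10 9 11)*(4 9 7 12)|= |(4 9 11 5 8 10 7 12)|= 8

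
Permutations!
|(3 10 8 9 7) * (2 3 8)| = 3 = |(2 3 10)(7 8 9)|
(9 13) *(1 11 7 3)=(1 11 7 3)(9 13)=[0, 11, 2, 1, 4, 5, 6, 3, 8, 13, 10, 7, 12, 9]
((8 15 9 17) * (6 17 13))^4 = (6 9 8)(13 15 17)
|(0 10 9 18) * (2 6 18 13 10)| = 12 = |(0 2 6 18)(9 13 10)|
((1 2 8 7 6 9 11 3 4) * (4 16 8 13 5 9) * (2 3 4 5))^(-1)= (1 4 11 9 5 6 7 8 16 3)(2 13)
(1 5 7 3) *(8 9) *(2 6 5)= (1 2 6 5 7 3)(8 9)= [0, 2, 6, 1, 4, 7, 5, 3, 9, 8]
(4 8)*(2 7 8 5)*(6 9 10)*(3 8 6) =(2 7 6 9 10 3 8 4 5) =[0, 1, 7, 8, 5, 2, 9, 6, 4, 10, 3]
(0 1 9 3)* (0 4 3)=(0 1 9)(3 4)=[1, 9, 2, 4, 3, 5, 6, 7, 8, 0]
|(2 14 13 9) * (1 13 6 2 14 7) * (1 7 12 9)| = 10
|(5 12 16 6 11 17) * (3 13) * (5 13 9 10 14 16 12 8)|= |(3 9 10 14 16 6 11 17 13)(5 8)|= 18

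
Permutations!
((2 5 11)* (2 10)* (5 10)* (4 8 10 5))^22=((2 5 11 4 8 10))^22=(2 8 11)(4 5 10)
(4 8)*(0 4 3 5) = (0 4 8 3 5) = [4, 1, 2, 5, 8, 0, 6, 7, 3]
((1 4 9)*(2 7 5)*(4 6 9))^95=(1 9 6)(2 5 7)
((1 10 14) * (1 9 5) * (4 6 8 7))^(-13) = ((1 10 14 9 5)(4 6 8 7))^(-13) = (1 14 5 10 9)(4 7 8 6)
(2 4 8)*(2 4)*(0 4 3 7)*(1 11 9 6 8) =(0 4 1 11 9 6 8 3 7) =[4, 11, 2, 7, 1, 5, 8, 0, 3, 6, 10, 9]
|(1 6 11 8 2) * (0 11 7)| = 7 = |(0 11 8 2 1 6 7)|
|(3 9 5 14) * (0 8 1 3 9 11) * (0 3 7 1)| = 6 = |(0 8)(1 7)(3 11)(5 14 9)|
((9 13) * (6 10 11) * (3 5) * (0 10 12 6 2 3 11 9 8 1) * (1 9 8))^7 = ((0 10 8 9 13 1)(2 3 5 11)(6 12))^7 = (0 10 8 9 13 1)(2 11 5 3)(6 12)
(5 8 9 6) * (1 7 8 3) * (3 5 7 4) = (1 4 3)(6 7 8 9) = [0, 4, 2, 1, 3, 5, 7, 8, 9, 6]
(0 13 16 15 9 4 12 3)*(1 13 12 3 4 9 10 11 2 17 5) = (0 12 4 3)(1 13 16 15 10 11 2 17 5) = [12, 13, 17, 0, 3, 1, 6, 7, 8, 9, 11, 2, 4, 16, 14, 10, 15, 5]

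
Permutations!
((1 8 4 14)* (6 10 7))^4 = (14)(6 10 7)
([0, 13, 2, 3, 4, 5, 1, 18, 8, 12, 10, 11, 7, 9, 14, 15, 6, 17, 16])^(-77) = [0, 12, 2, 3, 4, 5, 9, 6, 8, 18, 10, 11, 16, 7, 14, 15, 13, 17, 1]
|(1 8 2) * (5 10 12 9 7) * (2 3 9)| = 9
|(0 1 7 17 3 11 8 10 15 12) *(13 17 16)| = 12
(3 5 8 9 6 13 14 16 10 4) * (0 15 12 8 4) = (0 15 12 8 9 6 13 14 16 10)(3 5 4) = [15, 1, 2, 5, 3, 4, 13, 7, 9, 6, 0, 11, 8, 14, 16, 12, 10]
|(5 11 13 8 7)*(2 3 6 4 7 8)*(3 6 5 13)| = 15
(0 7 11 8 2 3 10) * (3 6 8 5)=(0 7 11 5 3 10)(2 6 8)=[7, 1, 6, 10, 4, 3, 8, 11, 2, 9, 0, 5]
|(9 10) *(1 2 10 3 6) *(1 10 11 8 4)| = |(1 2 11 8 4)(3 6 10 9)| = 20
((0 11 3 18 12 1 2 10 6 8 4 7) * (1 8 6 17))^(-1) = ((0 11 3 18 12 8 4 7)(1 2 10 17))^(-1) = (0 7 4 8 12 18 3 11)(1 17 10 2)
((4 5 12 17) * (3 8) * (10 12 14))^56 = (4 14 12)(5 10 17)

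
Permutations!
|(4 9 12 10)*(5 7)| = 4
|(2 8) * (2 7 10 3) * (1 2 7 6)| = |(1 2 8 6)(3 7 10)| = 12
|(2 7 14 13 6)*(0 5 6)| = |(0 5 6 2 7 14 13)| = 7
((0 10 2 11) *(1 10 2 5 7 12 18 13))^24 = (1 7 13 5 18 10 12)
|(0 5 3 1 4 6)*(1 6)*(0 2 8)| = |(0 5 3 6 2 8)(1 4)| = 6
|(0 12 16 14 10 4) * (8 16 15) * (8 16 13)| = |(0 12 15 16 14 10 4)(8 13)| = 14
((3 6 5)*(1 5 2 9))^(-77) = ((1 5 3 6 2 9))^(-77) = (1 5 3 6 2 9)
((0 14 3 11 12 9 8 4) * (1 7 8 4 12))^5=((0 14 3 11 1 7 8 12 9 4))^5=(0 7)(1 4)(3 12)(8 14)(9 11)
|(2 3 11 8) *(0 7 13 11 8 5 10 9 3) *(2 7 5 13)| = 8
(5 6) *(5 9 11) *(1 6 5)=(1 6 9 11)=[0, 6, 2, 3, 4, 5, 9, 7, 8, 11, 10, 1]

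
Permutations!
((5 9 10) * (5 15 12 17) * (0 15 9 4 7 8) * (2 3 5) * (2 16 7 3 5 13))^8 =(0 15 12 17 16 7 8)(2 3 5 13 4)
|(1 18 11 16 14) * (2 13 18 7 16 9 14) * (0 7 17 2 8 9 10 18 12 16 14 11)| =14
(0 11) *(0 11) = (11) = [0, 1, 2, 3, 4, 5, 6, 7, 8, 9, 10, 11]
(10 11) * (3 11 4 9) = (3 11 10 4 9) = [0, 1, 2, 11, 9, 5, 6, 7, 8, 3, 4, 10]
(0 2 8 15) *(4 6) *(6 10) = [2, 1, 8, 3, 10, 5, 4, 7, 15, 9, 6, 11, 12, 13, 14, 0] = (0 2 8 15)(4 10 6)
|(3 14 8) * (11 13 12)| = |(3 14 8)(11 13 12)| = 3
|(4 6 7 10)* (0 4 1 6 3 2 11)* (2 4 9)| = 4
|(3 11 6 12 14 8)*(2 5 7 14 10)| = |(2 5 7 14 8 3 11 6 12 10)| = 10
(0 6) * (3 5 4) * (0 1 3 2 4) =(0 6 1 3 5)(2 4) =[6, 3, 4, 5, 2, 0, 1]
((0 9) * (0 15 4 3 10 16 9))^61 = (3 10 16 9 15 4)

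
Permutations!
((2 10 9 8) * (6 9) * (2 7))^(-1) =((2 10 6 9 8 7))^(-1) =(2 7 8 9 6 10)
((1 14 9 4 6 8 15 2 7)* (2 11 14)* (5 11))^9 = (4 6 8 15 5 11 14 9)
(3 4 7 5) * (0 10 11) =(0 10 11)(3 4 7 5) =[10, 1, 2, 4, 7, 3, 6, 5, 8, 9, 11, 0]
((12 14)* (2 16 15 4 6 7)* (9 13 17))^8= ((2 16 15 4 6 7)(9 13 17)(12 14))^8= (2 15 6)(4 7 16)(9 17 13)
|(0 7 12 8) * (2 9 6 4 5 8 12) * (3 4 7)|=|(12)(0 3 4 5 8)(2 9 6 7)|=20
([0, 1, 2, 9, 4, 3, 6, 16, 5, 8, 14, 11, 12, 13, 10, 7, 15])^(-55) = (3 9 8 5)(7 15 16)(10 14)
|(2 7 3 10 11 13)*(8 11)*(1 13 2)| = 6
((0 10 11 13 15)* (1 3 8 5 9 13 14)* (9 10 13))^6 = ((0 13 15)(1 3 8 5 10 11 14))^6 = (15)(1 14 11 10 5 8 3)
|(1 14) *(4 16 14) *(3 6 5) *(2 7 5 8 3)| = |(1 4 16 14)(2 7 5)(3 6 8)| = 12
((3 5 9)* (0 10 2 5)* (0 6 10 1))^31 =(0 1)(2 5 9 3 6 10)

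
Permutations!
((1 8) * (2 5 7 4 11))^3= (1 8)(2 4 5 11 7)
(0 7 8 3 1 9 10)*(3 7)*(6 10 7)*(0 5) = (0 3 1 9 7 8 6 10 5) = [3, 9, 2, 1, 4, 0, 10, 8, 6, 7, 5]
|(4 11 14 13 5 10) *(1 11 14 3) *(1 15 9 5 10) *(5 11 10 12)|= 28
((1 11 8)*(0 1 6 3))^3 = ((0 1 11 8 6 3))^3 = (0 8)(1 6)(3 11)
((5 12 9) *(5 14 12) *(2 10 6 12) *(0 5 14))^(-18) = ((0 5 14 2 10 6 12 9))^(-18) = (0 12 10 14)(2 5 9 6)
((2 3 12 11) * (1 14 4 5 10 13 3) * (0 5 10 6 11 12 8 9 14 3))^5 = (0 1 4 6 8 13 2 14 5 3 10 11 9)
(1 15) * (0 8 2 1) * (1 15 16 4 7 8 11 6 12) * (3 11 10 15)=(0 10 15)(1 16 4 7 8 2 3 11 6 12)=[10, 16, 3, 11, 7, 5, 12, 8, 2, 9, 15, 6, 1, 13, 14, 0, 4]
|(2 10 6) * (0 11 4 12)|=12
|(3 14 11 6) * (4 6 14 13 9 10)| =6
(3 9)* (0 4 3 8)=(0 4 3 9 8)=[4, 1, 2, 9, 3, 5, 6, 7, 0, 8]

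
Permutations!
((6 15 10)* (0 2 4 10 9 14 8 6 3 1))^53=(0 1 3 10 4 2)(6 14 15 8 9)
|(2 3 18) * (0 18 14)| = |(0 18 2 3 14)| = 5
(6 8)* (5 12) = (5 12)(6 8) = [0, 1, 2, 3, 4, 12, 8, 7, 6, 9, 10, 11, 5]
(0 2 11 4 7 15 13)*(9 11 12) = [2, 1, 12, 3, 7, 5, 6, 15, 8, 11, 10, 4, 9, 0, 14, 13] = (0 2 12 9 11 4 7 15 13)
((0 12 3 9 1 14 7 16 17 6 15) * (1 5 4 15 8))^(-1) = ((0 12 3 9 5 4 15)(1 14 7 16 17 6 8))^(-1) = (0 15 4 5 9 3 12)(1 8 6 17 16 7 14)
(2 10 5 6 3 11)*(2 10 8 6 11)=(2 8 6 3)(5 11 10)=[0, 1, 8, 2, 4, 11, 3, 7, 6, 9, 5, 10]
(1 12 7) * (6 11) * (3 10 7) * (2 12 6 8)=(1 6 11 8 2 12 3 10 7)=[0, 6, 12, 10, 4, 5, 11, 1, 2, 9, 7, 8, 3]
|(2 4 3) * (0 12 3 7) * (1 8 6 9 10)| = 30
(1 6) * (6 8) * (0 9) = (0 9)(1 8 6) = [9, 8, 2, 3, 4, 5, 1, 7, 6, 0]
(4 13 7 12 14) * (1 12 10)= (1 12 14 4 13 7 10)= [0, 12, 2, 3, 13, 5, 6, 10, 8, 9, 1, 11, 14, 7, 4]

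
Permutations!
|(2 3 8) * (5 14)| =6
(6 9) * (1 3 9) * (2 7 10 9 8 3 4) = (1 4 2 7 10 9 6)(3 8) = [0, 4, 7, 8, 2, 5, 1, 10, 3, 6, 9]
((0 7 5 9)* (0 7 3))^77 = (0 3)(5 7 9)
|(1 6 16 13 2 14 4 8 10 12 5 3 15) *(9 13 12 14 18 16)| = |(1 6 9 13 2 18 16 12 5 3 15)(4 8 10 14)| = 44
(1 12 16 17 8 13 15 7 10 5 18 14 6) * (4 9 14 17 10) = [0, 12, 2, 3, 9, 18, 1, 4, 13, 14, 5, 11, 16, 15, 6, 7, 10, 8, 17] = (1 12 16 10 5 18 17 8 13 15 7 4 9 14 6)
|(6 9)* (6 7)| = 3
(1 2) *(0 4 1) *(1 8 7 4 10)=(0 10 1 2)(4 8 7)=[10, 2, 0, 3, 8, 5, 6, 4, 7, 9, 1]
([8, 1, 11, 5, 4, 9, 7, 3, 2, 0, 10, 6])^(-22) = (0 7 8 3 2 5 11 9 6)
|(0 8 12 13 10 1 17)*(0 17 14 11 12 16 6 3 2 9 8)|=|(17)(1 14 11 12 13 10)(2 9 8 16 6 3)|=6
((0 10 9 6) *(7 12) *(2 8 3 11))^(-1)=(0 6 9 10)(2 11 3 8)(7 12)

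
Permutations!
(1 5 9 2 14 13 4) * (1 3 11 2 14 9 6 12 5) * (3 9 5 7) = (2 5 6 12 7 3 11)(4 9 14 13) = [0, 1, 5, 11, 9, 6, 12, 3, 8, 14, 10, 2, 7, 4, 13]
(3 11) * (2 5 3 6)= (2 5 3 11 6)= [0, 1, 5, 11, 4, 3, 2, 7, 8, 9, 10, 6]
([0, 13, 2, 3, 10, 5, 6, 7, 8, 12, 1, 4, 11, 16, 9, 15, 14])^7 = [0, 4, 2, 3, 12, 5, 6, 7, 8, 16, 11, 9, 14, 10, 13, 15, 1]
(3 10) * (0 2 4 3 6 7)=[2, 1, 4, 10, 3, 5, 7, 0, 8, 9, 6]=(0 2 4 3 10 6 7)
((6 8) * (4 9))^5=((4 9)(6 8))^5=(4 9)(6 8)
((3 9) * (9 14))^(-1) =(3 9 14)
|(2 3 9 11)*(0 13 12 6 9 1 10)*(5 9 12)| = 18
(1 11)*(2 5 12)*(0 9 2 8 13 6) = (0 9 2 5 12 8 13 6)(1 11) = [9, 11, 5, 3, 4, 12, 0, 7, 13, 2, 10, 1, 8, 6]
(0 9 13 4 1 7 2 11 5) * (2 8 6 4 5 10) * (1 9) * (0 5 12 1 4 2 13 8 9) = (0 4)(1 7 9 8 6 2 11 10 13 12) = [4, 7, 11, 3, 0, 5, 2, 9, 6, 8, 13, 10, 1, 12]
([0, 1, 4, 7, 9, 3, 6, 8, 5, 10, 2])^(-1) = (2 10 9 4)(3 5 8 7)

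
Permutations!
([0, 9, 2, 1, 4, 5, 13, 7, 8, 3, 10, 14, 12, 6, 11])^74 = (14)(1 3 9)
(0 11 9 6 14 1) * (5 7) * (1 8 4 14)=(0 11 9 6 1)(4 14 8)(5 7)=[11, 0, 2, 3, 14, 7, 1, 5, 4, 6, 10, 9, 12, 13, 8]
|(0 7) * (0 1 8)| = 4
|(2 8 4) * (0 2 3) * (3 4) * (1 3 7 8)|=|(0 2 1 3)(7 8)|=4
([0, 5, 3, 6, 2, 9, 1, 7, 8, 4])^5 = (1 3 4 5 6 2 9)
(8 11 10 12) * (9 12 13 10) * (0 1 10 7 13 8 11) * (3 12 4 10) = (0 1 3 12 11 9 4 10 8)(7 13) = [1, 3, 2, 12, 10, 5, 6, 13, 0, 4, 8, 9, 11, 7]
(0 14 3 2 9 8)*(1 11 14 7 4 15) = (0 7 4 15 1 11 14 3 2 9 8) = [7, 11, 9, 2, 15, 5, 6, 4, 0, 8, 10, 14, 12, 13, 3, 1]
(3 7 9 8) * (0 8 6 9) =(0 8 3 7)(6 9) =[8, 1, 2, 7, 4, 5, 9, 0, 3, 6]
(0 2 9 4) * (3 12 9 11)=(0 2 11 3 12 9 4)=[2, 1, 11, 12, 0, 5, 6, 7, 8, 4, 10, 3, 9]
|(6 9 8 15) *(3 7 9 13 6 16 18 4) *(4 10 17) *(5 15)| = 22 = |(3 7 9 8 5 15 16 18 10 17 4)(6 13)|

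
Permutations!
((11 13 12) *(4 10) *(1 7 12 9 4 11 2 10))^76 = ((1 7 12 2 10 11 13 9 4))^76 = (1 10 4 2 9 12 13 7 11)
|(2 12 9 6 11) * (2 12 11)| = |(2 11 12 9 6)| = 5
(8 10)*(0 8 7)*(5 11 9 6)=(0 8 10 7)(5 11 9 6)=[8, 1, 2, 3, 4, 11, 5, 0, 10, 6, 7, 9]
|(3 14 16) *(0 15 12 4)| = |(0 15 12 4)(3 14 16)| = 12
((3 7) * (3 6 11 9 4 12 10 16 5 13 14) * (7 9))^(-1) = ((3 9 4 12 10 16 5 13 14)(6 11 7))^(-1) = (3 14 13 5 16 10 12 4 9)(6 7 11)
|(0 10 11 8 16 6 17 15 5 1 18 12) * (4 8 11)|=|(0 10 4 8 16 6 17 15 5 1 18 12)|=12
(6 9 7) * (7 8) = (6 9 8 7) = [0, 1, 2, 3, 4, 5, 9, 6, 7, 8]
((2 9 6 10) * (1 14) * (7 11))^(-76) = ((1 14)(2 9 6 10)(7 11))^(-76) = (14)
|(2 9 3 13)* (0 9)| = 5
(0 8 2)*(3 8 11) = (0 11 3 8 2) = [11, 1, 0, 8, 4, 5, 6, 7, 2, 9, 10, 3]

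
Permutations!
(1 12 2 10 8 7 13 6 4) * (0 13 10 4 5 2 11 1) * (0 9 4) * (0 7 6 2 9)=(0 13 2 7 10 8 6 5 9 4)(1 12 11)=[13, 12, 7, 3, 0, 9, 5, 10, 6, 4, 8, 1, 11, 2]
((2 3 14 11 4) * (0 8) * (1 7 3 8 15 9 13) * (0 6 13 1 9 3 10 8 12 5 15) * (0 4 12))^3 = ((0 4 2)(1 7 10 8 6 13 9)(3 14 11 12 5 15))^3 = (1 8 9 10 13 7 6)(3 12)(5 14)(11 15)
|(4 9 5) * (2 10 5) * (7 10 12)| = |(2 12 7 10 5 4 9)| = 7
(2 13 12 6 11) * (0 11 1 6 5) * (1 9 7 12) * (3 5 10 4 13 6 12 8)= (0 11 2 6 9 7 8 3 5)(1 12 10 4 13)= [11, 12, 6, 5, 13, 0, 9, 8, 3, 7, 4, 2, 10, 1]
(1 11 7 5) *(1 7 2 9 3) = (1 11 2 9 3)(5 7) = [0, 11, 9, 1, 4, 7, 6, 5, 8, 3, 10, 2]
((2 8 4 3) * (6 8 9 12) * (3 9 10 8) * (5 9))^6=(2 12 4)(3 9 8)(5 10 6)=((2 10 8 4 5 9 12 6 3))^6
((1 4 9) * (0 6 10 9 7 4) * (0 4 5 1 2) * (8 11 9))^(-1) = (0 2 9 11 8 10 6)(1 5 7 4)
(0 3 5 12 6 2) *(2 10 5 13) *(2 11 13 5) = (0 3 5 12 6 10 2)(11 13) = [3, 1, 0, 5, 4, 12, 10, 7, 8, 9, 2, 13, 6, 11]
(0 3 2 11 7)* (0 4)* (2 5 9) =[3, 1, 11, 5, 0, 9, 6, 4, 8, 2, 10, 7] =(0 3 5 9 2 11 7 4)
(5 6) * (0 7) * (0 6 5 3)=(0 7 6 3)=[7, 1, 2, 0, 4, 5, 3, 6]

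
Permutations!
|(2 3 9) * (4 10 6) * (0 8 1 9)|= |(0 8 1 9 2 3)(4 10 6)|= 6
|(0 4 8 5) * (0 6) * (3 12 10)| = |(0 4 8 5 6)(3 12 10)| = 15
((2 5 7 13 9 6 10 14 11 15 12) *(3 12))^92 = ((2 5 7 13 9 6 10 14 11 15 3 12))^92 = (2 11 9)(3 10 7)(5 15 6)(12 14 13)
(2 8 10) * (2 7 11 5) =(2 8 10 7 11 5) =[0, 1, 8, 3, 4, 2, 6, 11, 10, 9, 7, 5]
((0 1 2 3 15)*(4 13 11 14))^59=((0 1 2 3 15)(4 13 11 14))^59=(0 15 3 2 1)(4 14 11 13)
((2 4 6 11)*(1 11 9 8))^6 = ((1 11 2 4 6 9 8))^6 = (1 8 9 6 4 2 11)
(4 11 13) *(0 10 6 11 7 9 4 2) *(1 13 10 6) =(0 6 11 10 1 13 2)(4 7 9) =[6, 13, 0, 3, 7, 5, 11, 9, 8, 4, 1, 10, 12, 2]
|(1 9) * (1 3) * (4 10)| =|(1 9 3)(4 10)| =6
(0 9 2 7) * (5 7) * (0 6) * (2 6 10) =(0 9 6)(2 5 7 10) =[9, 1, 5, 3, 4, 7, 0, 10, 8, 6, 2]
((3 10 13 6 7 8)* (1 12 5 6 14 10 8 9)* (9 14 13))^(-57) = ((1 12 5 6 7 14 10 9)(3 8))^(-57) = (1 9 10 14 7 6 5 12)(3 8)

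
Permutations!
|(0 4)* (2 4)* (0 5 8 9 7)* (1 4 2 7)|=10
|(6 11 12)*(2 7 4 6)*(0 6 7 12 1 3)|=|(0 6 11 1 3)(2 12)(4 7)|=10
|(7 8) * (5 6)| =|(5 6)(7 8)| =2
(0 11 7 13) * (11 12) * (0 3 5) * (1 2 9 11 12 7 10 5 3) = (0 7 13 1 2 9 11 10 5) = [7, 2, 9, 3, 4, 0, 6, 13, 8, 11, 5, 10, 12, 1]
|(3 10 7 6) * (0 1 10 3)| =5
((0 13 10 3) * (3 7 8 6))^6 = ((0 13 10 7 8 6 3))^6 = (0 3 6 8 7 10 13)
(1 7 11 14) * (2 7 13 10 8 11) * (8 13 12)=[0, 12, 7, 3, 4, 5, 6, 2, 11, 9, 13, 14, 8, 10, 1]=(1 12 8 11 14)(2 7)(10 13)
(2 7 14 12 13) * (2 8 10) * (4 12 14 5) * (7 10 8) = [0, 1, 10, 3, 12, 4, 6, 5, 8, 9, 2, 11, 13, 7, 14] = (14)(2 10)(4 12 13 7 5)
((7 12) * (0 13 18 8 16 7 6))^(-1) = (0 6 12 7 16 8 18 13)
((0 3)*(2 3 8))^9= ((0 8 2 3))^9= (0 8 2 3)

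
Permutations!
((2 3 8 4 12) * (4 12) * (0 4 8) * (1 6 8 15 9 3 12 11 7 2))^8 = (0 9 4 3 15)(1 6 8 11 7 2 12)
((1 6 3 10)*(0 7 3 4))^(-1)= ((0 7 3 10 1 6 4))^(-1)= (0 4 6 1 10 3 7)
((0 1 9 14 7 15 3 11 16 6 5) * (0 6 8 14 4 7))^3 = (0 4 3 8 1 7 11 14 9 15 16)(5 6)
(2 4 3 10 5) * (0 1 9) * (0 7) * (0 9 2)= (0 1 2 4 3 10 5)(7 9)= [1, 2, 4, 10, 3, 0, 6, 9, 8, 7, 5]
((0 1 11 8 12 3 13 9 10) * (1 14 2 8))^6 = ((0 14 2 8 12 3 13 9 10)(1 11))^6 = (0 13 8)(2 10 3)(9 12 14)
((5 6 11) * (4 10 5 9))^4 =(4 11 5)(6 10 9)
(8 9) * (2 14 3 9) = [0, 1, 14, 9, 4, 5, 6, 7, 2, 8, 10, 11, 12, 13, 3] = (2 14 3 9 8)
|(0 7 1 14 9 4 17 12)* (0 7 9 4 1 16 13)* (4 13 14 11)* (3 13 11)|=35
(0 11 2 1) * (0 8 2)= (0 11)(1 8 2)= [11, 8, 1, 3, 4, 5, 6, 7, 2, 9, 10, 0]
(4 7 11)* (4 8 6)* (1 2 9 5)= [0, 2, 9, 3, 7, 1, 4, 11, 6, 5, 10, 8]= (1 2 9 5)(4 7 11 8 6)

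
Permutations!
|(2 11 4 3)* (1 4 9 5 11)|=12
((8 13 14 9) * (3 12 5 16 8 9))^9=(3 5 8 14 12 16 13)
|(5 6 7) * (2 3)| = |(2 3)(5 6 7)| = 6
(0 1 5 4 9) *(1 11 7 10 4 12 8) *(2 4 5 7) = (0 11 2 4 9)(1 7 10 5 12 8) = [11, 7, 4, 3, 9, 12, 6, 10, 1, 0, 5, 2, 8]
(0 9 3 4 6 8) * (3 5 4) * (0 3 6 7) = (0 9 5 4 7)(3 6 8) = [9, 1, 2, 6, 7, 4, 8, 0, 3, 5]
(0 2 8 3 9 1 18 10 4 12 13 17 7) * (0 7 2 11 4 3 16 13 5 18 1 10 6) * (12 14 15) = (0 11 4 14 15 12 5 18 6)(2 8 16 13 17)(3 9 10) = [11, 1, 8, 9, 14, 18, 0, 7, 16, 10, 3, 4, 5, 17, 15, 12, 13, 2, 6]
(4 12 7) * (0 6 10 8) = (0 6 10 8)(4 12 7) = [6, 1, 2, 3, 12, 5, 10, 4, 0, 9, 8, 11, 7]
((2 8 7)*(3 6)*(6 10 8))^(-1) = ((2 6 3 10 8 7))^(-1) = (2 7 8 10 3 6)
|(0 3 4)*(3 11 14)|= |(0 11 14 3 4)|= 5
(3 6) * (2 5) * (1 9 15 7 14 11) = (1 9 15 7 14 11)(2 5)(3 6) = [0, 9, 5, 6, 4, 2, 3, 14, 8, 15, 10, 1, 12, 13, 11, 7]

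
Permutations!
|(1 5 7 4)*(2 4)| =|(1 5 7 2 4)| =5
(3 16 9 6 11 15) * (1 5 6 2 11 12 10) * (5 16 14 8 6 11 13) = (1 16 9 2 13 5 11 15 3 14 8 6 12 10) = [0, 16, 13, 14, 4, 11, 12, 7, 6, 2, 1, 15, 10, 5, 8, 3, 9]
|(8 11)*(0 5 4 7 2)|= |(0 5 4 7 2)(8 11)|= 10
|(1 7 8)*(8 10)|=|(1 7 10 8)|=4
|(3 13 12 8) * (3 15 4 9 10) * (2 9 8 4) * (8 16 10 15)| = |(2 9 15)(3 13 12 4 16 10)| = 6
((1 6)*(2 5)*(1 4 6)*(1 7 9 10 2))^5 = (1 5 2 10 9 7)(4 6)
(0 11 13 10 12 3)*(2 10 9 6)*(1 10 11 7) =(0 7 1 10 12 3)(2 11 13 9 6) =[7, 10, 11, 0, 4, 5, 2, 1, 8, 6, 12, 13, 3, 9]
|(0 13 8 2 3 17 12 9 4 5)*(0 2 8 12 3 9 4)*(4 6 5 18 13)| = |(0 4 18 13 12 6 5 2 9)(3 17)| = 18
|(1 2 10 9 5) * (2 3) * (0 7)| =6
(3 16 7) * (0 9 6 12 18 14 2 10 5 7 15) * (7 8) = (0 9 6 12 18 14 2 10 5 8 7 3 16 15) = [9, 1, 10, 16, 4, 8, 12, 3, 7, 6, 5, 11, 18, 13, 2, 0, 15, 17, 14]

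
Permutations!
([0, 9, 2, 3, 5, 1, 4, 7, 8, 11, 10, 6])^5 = [0, 5, 2, 3, 6, 4, 11, 7, 8, 1, 10, 9]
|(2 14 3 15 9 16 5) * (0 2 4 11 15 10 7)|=|(0 2 14 3 10 7)(4 11 15 9 16 5)|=6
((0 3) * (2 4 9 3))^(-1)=((0 2 4 9 3))^(-1)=(0 3 9 4 2)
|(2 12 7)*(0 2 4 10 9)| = |(0 2 12 7 4 10 9)| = 7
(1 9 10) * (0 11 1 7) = (0 11 1 9 10 7) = [11, 9, 2, 3, 4, 5, 6, 0, 8, 10, 7, 1]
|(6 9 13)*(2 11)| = 6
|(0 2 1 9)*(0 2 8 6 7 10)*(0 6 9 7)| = 8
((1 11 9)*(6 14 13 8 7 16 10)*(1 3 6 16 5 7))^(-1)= ((1 11 9 3 6 14 13 8)(5 7)(10 16))^(-1)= (1 8 13 14 6 3 9 11)(5 7)(10 16)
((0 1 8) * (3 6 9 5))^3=(3 5 9 6)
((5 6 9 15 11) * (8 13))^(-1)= (5 11 15 9 6)(8 13)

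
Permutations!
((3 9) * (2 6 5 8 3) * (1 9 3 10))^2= ((1 9 2 6 5 8 10))^2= (1 2 5 10 9 6 8)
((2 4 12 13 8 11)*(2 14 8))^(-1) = (2 13 12 4)(8 14 11)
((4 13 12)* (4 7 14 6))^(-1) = (4 6 14 7 12 13)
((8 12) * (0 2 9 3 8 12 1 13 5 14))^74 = ((0 2 9 3 8 1 13 5 14))^74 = (0 9 8 13 14 2 3 1 5)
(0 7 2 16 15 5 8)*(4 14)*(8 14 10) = (0 7 2 16 15 5 14 4 10 8) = [7, 1, 16, 3, 10, 14, 6, 2, 0, 9, 8, 11, 12, 13, 4, 5, 15]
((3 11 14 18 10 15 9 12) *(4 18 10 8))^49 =((3 11 14 10 15 9 12)(4 18 8))^49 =(4 18 8)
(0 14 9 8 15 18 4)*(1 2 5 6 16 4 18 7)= (18)(0 14 9 8 15 7 1 2 5 6 16 4)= [14, 2, 5, 3, 0, 6, 16, 1, 15, 8, 10, 11, 12, 13, 9, 7, 4, 17, 18]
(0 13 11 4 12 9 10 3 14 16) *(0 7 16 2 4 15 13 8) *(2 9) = (0 8)(2 4 12)(3 14 9 10)(7 16)(11 15 13) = [8, 1, 4, 14, 12, 5, 6, 16, 0, 10, 3, 15, 2, 11, 9, 13, 7]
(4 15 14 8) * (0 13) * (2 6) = (0 13)(2 6)(4 15 14 8) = [13, 1, 6, 3, 15, 5, 2, 7, 4, 9, 10, 11, 12, 0, 8, 14]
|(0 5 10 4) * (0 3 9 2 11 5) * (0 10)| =8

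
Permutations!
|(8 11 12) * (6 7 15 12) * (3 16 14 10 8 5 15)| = |(3 16 14 10 8 11 6 7)(5 15 12)| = 24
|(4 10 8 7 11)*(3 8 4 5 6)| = 6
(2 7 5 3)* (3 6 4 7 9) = [0, 1, 9, 2, 7, 6, 4, 5, 8, 3] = (2 9 3)(4 7 5 6)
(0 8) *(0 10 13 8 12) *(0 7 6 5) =(0 12 7 6 5)(8 10 13) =[12, 1, 2, 3, 4, 0, 5, 6, 10, 9, 13, 11, 7, 8]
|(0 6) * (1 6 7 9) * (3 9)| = |(0 7 3 9 1 6)| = 6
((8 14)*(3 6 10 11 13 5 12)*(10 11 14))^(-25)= ((3 6 11 13 5 12)(8 10 14))^(-25)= (3 12 5 13 11 6)(8 14 10)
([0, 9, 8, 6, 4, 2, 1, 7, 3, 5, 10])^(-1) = [0, 6, 5, 8, 4, 9, 3, 7, 2, 1, 10]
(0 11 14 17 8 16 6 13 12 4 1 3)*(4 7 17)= [11, 3, 2, 0, 1, 5, 13, 17, 16, 9, 10, 14, 7, 12, 4, 15, 6, 8]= (0 11 14 4 1 3)(6 13 12 7 17 8 16)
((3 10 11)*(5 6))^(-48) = ((3 10 11)(5 6))^(-48) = (11)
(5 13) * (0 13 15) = (0 13 5 15) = [13, 1, 2, 3, 4, 15, 6, 7, 8, 9, 10, 11, 12, 5, 14, 0]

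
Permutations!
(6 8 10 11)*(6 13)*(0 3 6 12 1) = (0 3 6 8 10 11 13 12 1) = [3, 0, 2, 6, 4, 5, 8, 7, 10, 9, 11, 13, 1, 12]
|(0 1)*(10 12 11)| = |(0 1)(10 12 11)| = 6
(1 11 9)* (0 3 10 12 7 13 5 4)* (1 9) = (0 3 10 12 7 13 5 4)(1 11) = [3, 11, 2, 10, 0, 4, 6, 13, 8, 9, 12, 1, 7, 5]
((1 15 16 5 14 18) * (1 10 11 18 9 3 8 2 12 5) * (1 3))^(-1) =(1 9 14 5 12 2 8 3 16 15)(10 18 11)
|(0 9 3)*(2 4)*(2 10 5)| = 12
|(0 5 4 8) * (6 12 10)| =12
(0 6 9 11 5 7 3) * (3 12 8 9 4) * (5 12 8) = (0 6 4 3)(5 7 8 9 11 12) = [6, 1, 2, 0, 3, 7, 4, 8, 9, 11, 10, 12, 5]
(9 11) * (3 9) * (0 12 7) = (0 12 7)(3 9 11) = [12, 1, 2, 9, 4, 5, 6, 0, 8, 11, 10, 3, 7]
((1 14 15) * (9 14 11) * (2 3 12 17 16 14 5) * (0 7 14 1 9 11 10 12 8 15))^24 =(1 16 17 12 10)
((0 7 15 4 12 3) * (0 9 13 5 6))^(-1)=(0 6 5 13 9 3 12 4 15 7)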